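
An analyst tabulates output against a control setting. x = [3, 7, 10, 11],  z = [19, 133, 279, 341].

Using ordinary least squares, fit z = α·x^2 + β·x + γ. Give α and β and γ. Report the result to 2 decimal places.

α = 2.94, β = -1.04, γ = -4.30

Forming AᵀA = [[27123, 2701, 279]; [2701, 279, 31]; [279, 31, 4]] and Aᵀz = [75849, 7529, 772]ᵀ gives AᵀA·[α, β, γ]ᵀ = Aᵀz.
Row-reducing yields α = 1967/668, β = -3483/3340, γ = -7189/1670.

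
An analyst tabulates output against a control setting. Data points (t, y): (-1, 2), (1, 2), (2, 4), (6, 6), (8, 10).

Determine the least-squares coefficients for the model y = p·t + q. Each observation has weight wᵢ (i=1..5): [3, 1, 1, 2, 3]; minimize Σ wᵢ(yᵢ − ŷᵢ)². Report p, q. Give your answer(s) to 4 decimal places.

p = 0.8539, q = 2.3258

Setting ∂/∂p … = 0 gives: 272·p + 36·q = 316;  36·p + 10·q = 54.
(Σwᵢ·t·t = 272, Σwᵢ·t = 36, Σwᵢ·1 = 10, Σwᵢ·t·y = 316, Σwᵢ·y = 54.)
Determinant 272·10 − 36² = 1424.
p = (316·10 − 36·54)/1424 = 76/89; q = (272·54 − 36·316)/1424 = 207/89.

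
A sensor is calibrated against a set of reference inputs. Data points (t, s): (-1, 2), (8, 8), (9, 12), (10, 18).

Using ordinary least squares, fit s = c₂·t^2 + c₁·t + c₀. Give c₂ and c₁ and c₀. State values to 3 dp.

c₂ = 0.398, c₁ = -2.145, c₀ = -0.539

Compute the Gram sums: Σt^2·t^2 = 20658, Σt^2·t = 2240, Σt^2 = 246, Σt·t = 246, Σt = 26, Σ1 = 4.
Right-hand side: Σt^2·s = 3286, Σt·s = 350, Σs = 40.
Inverting the 3×3 Gram matrix, [c₂, c₁, c₀]ᵀ = [1478/3713, -7964/3713, -2001/3713]ᵀ.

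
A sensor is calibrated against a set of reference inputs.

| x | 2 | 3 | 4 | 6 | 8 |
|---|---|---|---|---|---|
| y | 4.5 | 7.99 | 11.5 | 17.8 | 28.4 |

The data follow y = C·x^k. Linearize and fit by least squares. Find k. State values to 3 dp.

k = 1.293

With ln yᵢ as the transformed response and ln xᵢ as the regressor:
Σln x = 7.0493, Σ(ln x)² = 11.1437, Σln y = 12.2502, Σln x·ln y = 18.8289.
Equations: 11.1437·k + 7.0493·ln C = 18.8289;  7.0493·k + 5·ln C = 12.2502.
Δ = 11.1437·5 − (7.0493)² = 6.0265; k = (18.8289·5 − 7.0493·12.2502)/6.0265 = 1.29261, ln C = (11.1437·12.2502 − 7.0493·18.8289)/6.0265 = 0.62765.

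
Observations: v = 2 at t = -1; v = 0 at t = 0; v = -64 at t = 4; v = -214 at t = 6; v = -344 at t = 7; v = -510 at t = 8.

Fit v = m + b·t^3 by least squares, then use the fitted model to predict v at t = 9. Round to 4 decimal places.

v̂ = -727.4442

Sums needed: Σ1 = 6, Σt^3 = 1134, Σt^3·t^3 = 430546.
For Aᵀv: Σv = -1130, Σt^3·v = -429434.
AᵀA·[m, b]ᵀ = Aᵀv becomes [[6, 1134]; [1134, 430546]]·[m, b]ᵀ = [-1130, -429434]ᵀ.
Eliminating b: 430546·(row 1) − 1134·(row 2) gives 1297320·m = 430546·(-1130) − 1134·(-429434) = 461176, so m = 57647/162165.
Then b = ((-429434) − 1134·(57647/162165))/430546 = -53966/54055.
At t = 9: v̂ = (57647/162165)·(1) + (-53966/54055)·(729) = -23593199/32433.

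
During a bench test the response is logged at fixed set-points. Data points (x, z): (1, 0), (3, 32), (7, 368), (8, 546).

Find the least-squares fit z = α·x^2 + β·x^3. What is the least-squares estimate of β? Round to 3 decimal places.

β = 1.009

With design matrix M, MᵀM = [[6579, 49819]; [49819, 380523]] and Mᵀz = [53264, 406640]ᵀ.
det = 6579·380523 − 49819² = 21528056.
α = (53264·380523 − 49819·406640)/21528056 = 111124/244637; β = (6579·406640 − 49819·53264)/21528056 = 2715668/2691007.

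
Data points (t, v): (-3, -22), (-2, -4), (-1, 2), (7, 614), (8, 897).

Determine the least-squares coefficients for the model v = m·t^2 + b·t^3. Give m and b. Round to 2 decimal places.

m = 2.06, b = 1.49

Compute the Gram sums: Σt^2·t^2 = 6595, Σt^2·t^3 = 49299, Σt^3·t^3 = 380587.
Right-hand side: Σt^2·v = 87282, Σt^3·v = 670490.
MᵀM·[m, b]ᵀ = Mᵀv becomes [[6595, 49299]; [49299, 380587]]·[m, b]ᵀ = [87282, 670490]ᵀ.
Eliminating b: 380587·(row 1) − 49299·(row 2) gives 79579864·m = 380587·87282 − 49299·670490 = 163908024, so m = 2926929/1421069.
Then b = (670490 − 49299·(2926929/1421069))/380587 = 2124397/1421069.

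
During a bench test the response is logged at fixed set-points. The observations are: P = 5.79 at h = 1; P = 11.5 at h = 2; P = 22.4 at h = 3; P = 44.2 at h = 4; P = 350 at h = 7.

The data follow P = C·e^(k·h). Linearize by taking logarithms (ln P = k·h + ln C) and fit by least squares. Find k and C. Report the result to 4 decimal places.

Taking logs, ln P = k·h + ln C, so regress ln P on h.
Σh = 17.0000, Σ(h)² = 79.0000, Σln P = 16.9542, Σh·ln P = 72.1284.
Equations: 79.0000·k + 17.0000·ln C = 72.1284;  17.0000·k + 5·ln C = 16.9542.
Solving (det = 106.0000): k = 0.68322, ln C = 1.06791, so C = exp(1.06791) = 2.90928.

k = 0.6832, C = 2.9093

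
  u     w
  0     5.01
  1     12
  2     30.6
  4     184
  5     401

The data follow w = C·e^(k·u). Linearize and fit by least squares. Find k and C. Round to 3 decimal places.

k = 0.885, C = 5.065

With ln wᵢ as the transformed response and uᵢ as the regressor:
Σu = 12.0000, Σ(u)² = 46.0000, Σln w = 18.7262, Σu·ln w = 60.1565.
Equations: 46.0000·k + 12.0000·ln C = 60.1565;  12.0000·k + 5·ln C = 18.7262.
Δ = 46.0000·5 − (12.0000)² = 86.0000; k = (60.1565·5 − 12.0000·18.7262)/86.0000 = 0.88450, ln C = (46.0000·18.7262 − 12.0000·60.1565)/86.0000 = 1.62244, so C = exp(1.62244) = 5.06542.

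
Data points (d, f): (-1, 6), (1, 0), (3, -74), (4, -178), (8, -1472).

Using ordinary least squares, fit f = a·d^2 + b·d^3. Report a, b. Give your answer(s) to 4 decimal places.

a = 0.7626, b = -2.9704

Sums needed: Σd^2·d^2 = 4435, Σd^2·d^3 = 34035, Σd^3·d^3 = 266971.
For Mᵀf: Σd^2·f = -97716, Σd^3·f = -767060.
MᵀM·[a, b]ᵀ = Mᵀf becomes [[4435, 34035]; [34035, 266971]]·[a, b]ᵀ = [-97716, -767060]ᵀ.
Determinant 4435·266971 − 34035² = 25635160.
a = ((-97716)·266971 − 34035·(-767060))/25635160 = 2443608/3204395; b = (4435·(-767060) − 34035·(-97716))/25635160 = -1903676/640879.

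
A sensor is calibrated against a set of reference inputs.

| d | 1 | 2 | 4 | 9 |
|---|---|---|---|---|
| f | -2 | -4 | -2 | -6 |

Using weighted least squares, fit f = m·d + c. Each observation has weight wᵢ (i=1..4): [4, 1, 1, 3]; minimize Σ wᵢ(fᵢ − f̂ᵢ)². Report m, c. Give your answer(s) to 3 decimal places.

XᵀWX·[m, c]ᵀ = XᵀWf reads: 267·m + 37·c = -186;  37·m + 9·c = -32.
Determinant 267·9 − 37² = 1034.
m = ((-186)·9 − 37·(-32))/1034 = -245/517; c = (267·(-32) − 37·(-186))/1034 = -831/517.

m = -0.474, c = -1.607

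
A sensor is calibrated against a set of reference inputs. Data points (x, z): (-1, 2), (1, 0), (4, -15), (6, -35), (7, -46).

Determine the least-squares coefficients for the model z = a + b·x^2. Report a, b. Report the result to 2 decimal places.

a = 1.60, b = -0.99

Sums needed: Σ1 = 5, Σx^2 = 103, Σx^2·x^2 = 3955.
Moment sums: Σz = -94, Σx^2·z = -3752.
So MᵀM·[a, b]ᵀ = Mᵀz: [[5, 103]; [103, 3955]]·[a, b]ᵀ = [-94, -3752]ᵀ.
det = 5·3955 − 103² = 9166.
a = ((-94)·3955 − 103·(-3752))/9166 = 7343/4583; b = (5·(-3752) − 103·(-94))/9166 = -4539/4583.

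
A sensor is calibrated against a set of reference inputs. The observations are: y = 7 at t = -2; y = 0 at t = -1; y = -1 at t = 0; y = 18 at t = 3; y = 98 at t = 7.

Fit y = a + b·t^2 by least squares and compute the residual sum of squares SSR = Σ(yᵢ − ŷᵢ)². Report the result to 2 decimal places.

SSR = 1.64

XᵀX·[a, b]ᵀ = Xᵀy reads: 5·a + 63·b = 122;  63·a + 2499·b = 4992.
(Σ1 = 5, Σt^2 = 63, Σt^2·t^2 = 2499, Σy = 122, Σt^2·y = 4992.)
det = 5·2499 − 63² = 8526.
a = (122·2499 − 63·4992)/8526 = -229/203; b = (5·4992 − 63·122)/8526 = 2879/1421.
Residuals: 34/1421, -44/49, 26/203, 1270/1421, -30/203; SSR = 2336/1421.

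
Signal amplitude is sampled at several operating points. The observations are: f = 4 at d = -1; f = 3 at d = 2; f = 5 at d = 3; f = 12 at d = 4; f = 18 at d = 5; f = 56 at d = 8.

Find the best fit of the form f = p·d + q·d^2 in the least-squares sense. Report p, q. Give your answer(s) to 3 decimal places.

p = -1.424, q = 1.051

Setting ∂/∂p … = 0 gives: 119·p + 735·q = 603;  735·p + 5075·q = 4287.
(Σd·d = 119, Σd·d^2 = 735, Σd^2·d^2 = 5075, Σd·f = 603, Σd^2·f = 4287.)
Δ = 119·5075 − 735² = 63700.
p = (603·5075 − 735·4287)/63700 = -648/455; q = (119·4287 − 735·603)/63700 = 2391/2275.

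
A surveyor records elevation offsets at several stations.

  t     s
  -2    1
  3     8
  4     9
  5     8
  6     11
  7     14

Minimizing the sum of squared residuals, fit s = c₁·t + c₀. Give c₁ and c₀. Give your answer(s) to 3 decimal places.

With design matrix X, XᵀX = [[139, 23]; [23, 6]] and Xᵀs = [262, 51]ᵀ.
det = 139·6 − 23² = 305.
c₁ = (262·6 − 23·51)/305 = 399/305; c₀ = (139·51 − 23·262)/305 = 1063/305.

c₁ = 1.308, c₀ = 3.485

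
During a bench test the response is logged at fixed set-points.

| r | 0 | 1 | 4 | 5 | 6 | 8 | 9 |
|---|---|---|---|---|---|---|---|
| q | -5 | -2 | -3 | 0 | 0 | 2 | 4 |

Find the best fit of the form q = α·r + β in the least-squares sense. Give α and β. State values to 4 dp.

α = 0.8432, β = -4.5466

The normal system AᵀA·[α, β]ᵀ = Aᵀq is [[223, 33]; [33, 7]]·[α, β]ᵀ = [38, -4]ᵀ.
det = 223·7 − 33² = 472.
α = (38·7 − 33·(-4))/472 = 199/236; β = (223·(-4) − 33·38)/472 = -1073/236.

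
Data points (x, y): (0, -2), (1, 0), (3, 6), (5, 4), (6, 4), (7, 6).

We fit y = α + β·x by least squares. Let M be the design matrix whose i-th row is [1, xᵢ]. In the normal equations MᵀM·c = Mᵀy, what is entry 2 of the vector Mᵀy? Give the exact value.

Entry 2 ↔ basis x, so (Mᵀy)_{2} = Σᵢ (x)·yᵢ = (0)·(-2) + (1)·(0) + (3)·(6) + (5)·(4) + (6)·(4) + (7)·(6) = 104.

104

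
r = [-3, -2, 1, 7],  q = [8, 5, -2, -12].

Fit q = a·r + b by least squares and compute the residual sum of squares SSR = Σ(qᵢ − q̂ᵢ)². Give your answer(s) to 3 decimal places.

MᵀM·[a, b]ᵀ = Mᵀq reads: 63·a + 3·b = -120;  3·a + 4·b = -1.
(Σr·r = 63, Σr = 3, Σ1 = 4, Σr·q = -120, Σq = -1.)
det = 63·4 − 3² = 243.
a = ((-120)·4 − 3·(-1))/243 = -53/27; b = (63·(-1) − 3·(-120))/243 = 11/9.
Residuals: 8/9, -4/27, -34/27, 14/27; SSR = 8/3.

SSR = 2.667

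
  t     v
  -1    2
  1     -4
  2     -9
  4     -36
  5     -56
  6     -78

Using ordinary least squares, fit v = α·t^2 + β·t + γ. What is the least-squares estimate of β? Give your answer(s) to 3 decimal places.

β = -2.025

From the data, Σt^2·t^2 = 2195, Σt^2·t = 413, Σt^2 = 83, Σt·t = 83, Σt = 17, Σ1 = 6.
For Mᵀv: Σt^2·v = -4822, Σt·v = -916, Σv = -181.
So MᵀM·[α, β, γ]ᵀ = Mᵀv: [[2195, 413, 83]; [413, 83, 17]; [83, 17, 6]]·[α, β, γ]ᵀ = [-4822, -916, -181]ᵀ.
Solving the 3×3 system (Gaussian elimination) gives α = -823/440, β = -81/40, γ = 159/110.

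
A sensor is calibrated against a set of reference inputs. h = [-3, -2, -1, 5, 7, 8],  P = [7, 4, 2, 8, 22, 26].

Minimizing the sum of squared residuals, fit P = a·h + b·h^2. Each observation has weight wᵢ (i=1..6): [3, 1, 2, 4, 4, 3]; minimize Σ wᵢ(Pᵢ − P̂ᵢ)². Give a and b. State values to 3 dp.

Compute the Gram sums: Σwᵢ·h·h = 521, Σwᵢ·h·h^2 = 3317, Σwᵢ·h^2·h^2 = 24653.
Moment sums: Σwᵢ·h·P = 1325, Σwᵢ·h^2·P = 10313.
Δ = 521·24653 − 3317² = 1841724.
a = (1325·24653 − 3317·10313)/1841724 = -14287/17053; b = (521·10313 − 3317·1325)/1841724 = 9056/17053.

a = -0.838, b = 0.531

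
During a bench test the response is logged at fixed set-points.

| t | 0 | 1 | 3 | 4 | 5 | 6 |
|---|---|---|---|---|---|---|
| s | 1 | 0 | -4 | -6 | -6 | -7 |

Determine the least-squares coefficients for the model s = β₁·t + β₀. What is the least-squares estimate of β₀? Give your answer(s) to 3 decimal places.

Forming AᵀA = [[87, 19]; [19, 6]] and Aᵀs = [-108, -22]ᵀ gives AᵀA·[β₁, β₀]ᵀ = Aᵀs.
det = 87·6 − 19² = 161.
β₁ = ((-108)·6 − 19·(-22))/161 = -10/7; β₀ = (87·(-22) − 19·(-108))/161 = 6/7.

β₀ = 0.857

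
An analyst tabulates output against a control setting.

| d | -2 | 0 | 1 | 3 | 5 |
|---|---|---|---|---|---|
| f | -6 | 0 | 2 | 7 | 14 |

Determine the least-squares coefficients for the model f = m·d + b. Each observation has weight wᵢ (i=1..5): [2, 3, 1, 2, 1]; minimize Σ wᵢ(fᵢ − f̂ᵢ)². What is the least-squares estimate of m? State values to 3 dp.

Forming XᵀWX = [[52, 8]; [8, 9]] and XᵀWf = [138, 18]ᵀ gives XᵀWX·[m, b]ᵀ = XᵀWf.
det = 52·9 − 8² = 404.
m = (138·9 − 8·18)/404 = 549/202; b = (52·18 − 8·138)/404 = -42/101.

m = 2.718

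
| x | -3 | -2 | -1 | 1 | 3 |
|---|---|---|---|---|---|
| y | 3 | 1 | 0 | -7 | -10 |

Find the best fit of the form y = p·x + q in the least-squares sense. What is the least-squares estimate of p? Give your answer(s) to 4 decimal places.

p = -2.2931

From the data, Σx·x = 24, Σx = -2, Σ1 = 5.
And Σx·y = -48, Σy = -13.
det = 24·5 − (-2)² = 116.
p = ((-48)·5 − (-2)·(-13))/116 = -133/58; q = (24·(-13) − (-2)·(-48))/116 = -102/29.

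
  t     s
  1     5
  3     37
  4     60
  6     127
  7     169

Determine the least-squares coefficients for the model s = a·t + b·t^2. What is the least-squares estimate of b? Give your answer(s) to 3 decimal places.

b = 3.023

Setting ∂/∂a … = 0 gives: 111·a + 651·b = 2301;  651·a + 4035·b = 14151.
det = 111·4035 − 651² = 24084.
a = (2301·4035 − 651·14151)/24084 = 4013/1338; b = (111·14151 − 651·2301)/24084 = 4045/1338.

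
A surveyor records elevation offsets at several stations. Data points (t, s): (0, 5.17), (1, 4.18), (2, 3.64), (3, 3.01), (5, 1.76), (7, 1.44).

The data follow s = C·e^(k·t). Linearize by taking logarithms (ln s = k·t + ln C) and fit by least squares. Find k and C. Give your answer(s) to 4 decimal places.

k = -0.1909, C = 5.1500

Linearized form: ln s = k·t + ln C. From the 6 transformed points,
XᵀX = [[88.0000, 18.0000]; [18.0000, 6]], rhs = [12.6992, 6.3971]ᵀ  (here Σt = 18.0000, Σ(t)² = 88.0000, Σln s = 6.3971, Σt·ln s = 12.6992).
Slope k = (n·Σt·ln s − Σt·Σln s)/(n·Σ(t)² − (Σt)²) = (6·12.6992 − 18.0000·6.3971)/204.0000 = -0.19094; ln C = (Σln s − k·Σt)/n = 1.63900, so C = exp(1.63900) = 5.15003.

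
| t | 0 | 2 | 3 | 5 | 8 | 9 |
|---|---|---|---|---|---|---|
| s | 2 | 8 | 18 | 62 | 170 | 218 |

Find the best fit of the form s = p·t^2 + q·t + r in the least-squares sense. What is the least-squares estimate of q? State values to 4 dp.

The normal equations are: 11379·p + 1401·q + 183·r = 30282;  1401·p + 183·q + 27·r = 3702;  183·p + 27·q + 6·r = 478.
(Σt^2·t^2 = 11379, Σt^2·t = 1401, Σt^2 = 183, Σt·t = 183, Σt = 27, Σ1 = 6, Σt^2·s = 30282, Σt·s = 3702, Σs = 478.)
Inverting the 3×3 Gram matrix, [p, q, r]ᵀ = [1459/480, -319/96, 153/80]ᵀ.

q = -3.3229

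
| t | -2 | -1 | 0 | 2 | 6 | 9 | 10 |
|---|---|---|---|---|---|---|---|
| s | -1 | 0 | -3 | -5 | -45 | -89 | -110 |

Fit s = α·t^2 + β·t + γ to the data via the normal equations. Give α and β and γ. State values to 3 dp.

α = -0.938, β = -1.498, γ = -0.733

Sums needed: Σt^2·t^2 = 17890, Σt^2·t = 1944, Σt^2 = 226, Σt·t = 226, Σt = 24, Σ1 = 7.
For Aᵀs: Σt^2·s = -19853, Σt·s = -2179, Σs = -253.
So AᵀA·[α, β, γ]ᵀ = Aᵀs: [[17890, 1944, 226]; [1944, 226, 24]; [226, 24, 7]]·[α, β, γ]ᵀ = [-19853, -2179, -253]ᵀ.
Row-reducing yields α = -72923/77766, β = -38823/25922, γ = -2192/2991.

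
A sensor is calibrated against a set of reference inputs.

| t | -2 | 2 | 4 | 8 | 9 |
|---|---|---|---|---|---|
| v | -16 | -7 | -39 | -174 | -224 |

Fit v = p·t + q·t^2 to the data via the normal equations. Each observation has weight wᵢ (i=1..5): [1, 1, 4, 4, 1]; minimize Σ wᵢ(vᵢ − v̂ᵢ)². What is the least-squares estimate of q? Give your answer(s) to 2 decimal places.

q = -3.01

Compute the Gram sums: Σwᵢ·t·t = 409, Σwᵢ·t·t^2 = 3033, Σwᵢ·t^2·t^2 = 24001.
And Σwᵢ·t·v = -8190, Σwᵢ·t^2·v = -65276.
det = 409·24001 − 3033² = 617320.
p = ((-8190)·24001 − 3033·(-65276))/617320 = 64269/28060; q = (409·(-65276) − 3033·(-8190))/617320 = -84437/28060.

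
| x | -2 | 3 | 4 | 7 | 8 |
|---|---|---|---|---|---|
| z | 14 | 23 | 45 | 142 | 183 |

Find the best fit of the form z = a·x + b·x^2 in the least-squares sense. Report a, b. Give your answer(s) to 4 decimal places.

Entries of AᵀA: Σx·x = 142, Σx·x^2 = 938, Σx^2·x^2 = 6850.
Moment sums: Σx·z = 2679, Σx^2·z = 19653.
det = 142·6850 − 938² = 92856.
a = (2679·6850 − 938·19653)/92856 = -6947/7738; b = (142·19653 − 938·2679)/92856 = 11576/3869.

a = -0.8978, b = 2.9920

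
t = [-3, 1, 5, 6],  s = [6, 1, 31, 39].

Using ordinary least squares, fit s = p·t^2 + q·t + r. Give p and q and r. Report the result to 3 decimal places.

XᵀX·[p, q, r]ᵀ = Xᵀs reads: 2003·p + 315·q + 71·r = 2234;  315·p + 71·q + 9·r = 372;  71·p + 9·q + 4·r = 77.
(Σt^2·t^2 = 2003, Σt^2·t = 315, Σt^2 = 71, Σt·t = 71, Σt = 9, Σ1 = 4, Σt^2·s = 2234, Σt·s = 372, Σs = 77.)
Inverting the 3×3 Gram matrix, [p, q, r]ᵀ = [13157/13592, 12981/13592, -549/6796]ᵀ.

p = 0.968, q = 0.955, r = -0.081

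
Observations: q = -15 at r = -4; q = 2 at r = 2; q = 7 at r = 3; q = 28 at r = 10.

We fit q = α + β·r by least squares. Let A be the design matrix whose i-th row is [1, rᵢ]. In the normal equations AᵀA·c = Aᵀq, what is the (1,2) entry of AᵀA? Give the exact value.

11

Row 1 ↔ basis 1, column 2 ↔ basis r, so (AᵀA)_{1,2} = Σᵢ r = (1)·(-4) + (1)·(2) + (1)·(3) + (1)·(10) = 11.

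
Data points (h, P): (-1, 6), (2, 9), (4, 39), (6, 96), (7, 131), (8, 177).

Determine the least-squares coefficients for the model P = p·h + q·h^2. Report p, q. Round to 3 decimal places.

Forming AᵀA = [[170, 1142]; [1142, 8066]] and AᵀP = [3077, 21869]ᵀ gives AᵀA·[p, q]ᵀ = AᵀP.
det = 170·8066 − 1142² = 67056.
p = (3077·8066 − 1142·21869)/67056 = -12943/5588; q = (170·21869 − 1142·3077)/67056 = 16983/5588.

p = -2.316, q = 3.039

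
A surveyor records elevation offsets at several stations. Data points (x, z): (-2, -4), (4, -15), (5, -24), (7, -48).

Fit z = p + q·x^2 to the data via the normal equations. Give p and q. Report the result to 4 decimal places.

p = 0.3292, q = -0.9821

AᵀA·[p, q]ᵀ = Aᵀz reads: 4·p + 94·q = -91;  94·p + 3298·q = -3208.
Eliminating q: 3298·(row 1) − 94·(row 2) gives 4356·p = 3298·(-91) − 94·(-3208) = 1434, so p = 239/726.
Then q = ((-3208) − 94·(239/726))/3298 = -713/726.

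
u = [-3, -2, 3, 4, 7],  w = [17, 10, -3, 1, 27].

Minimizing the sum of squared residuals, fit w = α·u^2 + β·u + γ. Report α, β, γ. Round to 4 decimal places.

The normal equations are: 2835·α + 399·β + 87·γ = 1505;  399·α + 87·β + 9·γ = 113;  87·α + 9·β + 5·γ = 52.
Row-reducing yields α = 31493/28986, β = -99881/28986, γ = -11123/4831.

α = 1.0865, β = -3.4458, γ = -2.3024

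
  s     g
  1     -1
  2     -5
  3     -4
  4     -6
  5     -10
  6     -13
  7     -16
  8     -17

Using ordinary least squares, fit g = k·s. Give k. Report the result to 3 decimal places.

Compute the Gram sums: Σs·s = 204.
For Xᵀg: Σs·g = -423.
Normal equations: [[204]]·[k]ᵀ = [-423]ᵀ.
k = (-423)/204 = -2.07353.

k = -2.074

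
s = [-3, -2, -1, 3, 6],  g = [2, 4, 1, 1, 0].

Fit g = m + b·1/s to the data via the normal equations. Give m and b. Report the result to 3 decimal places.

m = 1.320, b = -1.049

The normal system XᵀX·[m, b]ᵀ = Xᵀg is [[5, -4/3]; [-4/3, 3/2]]·[m, b]ᵀ = [8, -10/3]ᵀ.
Determinant 5·(3/2) − (-4/3)² = 103/18.
m = (8·(3/2) − (-4/3)·(-10/3))/(103/18) = 136/103; b = (5·(-10/3) − (-4/3)·8)/(103/18) = -108/103.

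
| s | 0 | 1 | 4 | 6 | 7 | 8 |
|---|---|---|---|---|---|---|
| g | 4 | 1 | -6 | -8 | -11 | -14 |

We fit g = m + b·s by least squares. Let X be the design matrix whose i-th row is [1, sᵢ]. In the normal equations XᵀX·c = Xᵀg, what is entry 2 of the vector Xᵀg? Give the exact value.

-260

Entry 2 ↔ basis s, so (Xᵀg)_{2} = Σᵢ (s)·gᵢ = (0)·(4) + (1)·(1) + (4)·(-6) + (6)·(-8) + (7)·(-11) + (8)·(-14) = -260.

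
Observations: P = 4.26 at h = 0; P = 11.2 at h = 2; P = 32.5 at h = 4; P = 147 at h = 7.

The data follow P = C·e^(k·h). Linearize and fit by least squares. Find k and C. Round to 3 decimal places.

Let Y = ln P. Fitting Y = k·h + ln C by least squares:
XᵀX = [[69.0000, 13.0000]; [13.0000, 4]], rhs = [53.6898, 12.3369]ᵀ  (here Σh = 13.0000, Σ(h)² = 69.0000, Σln P = 12.3369, Σh·ln P = 53.6898).
Solving (det = 107.0000): k = 0.50823, ln C = 1.43248, so C = exp(1.43248) = 4.18908.

k = 0.508, C = 4.189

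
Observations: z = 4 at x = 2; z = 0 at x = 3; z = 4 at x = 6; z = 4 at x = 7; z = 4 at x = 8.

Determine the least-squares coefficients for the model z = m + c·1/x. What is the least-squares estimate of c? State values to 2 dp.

c = -3.08

The normal system AᵀA·[m, c]ᵀ = Aᵀz is [[5, 71/56]; [71/56, 11993/28224]]·[m, c]ᵀ = [16, 157/42]ᵀ.
Determinant 5·(11993/28224) − (71/56)² = 3649/7056.
m = (16·(11993/28224) − (71/56)·(157/42))/(3649/7056) = 14531/3649; c = (5·(157/42) − (71/56)·16)/(3649/7056) = -11256/3649.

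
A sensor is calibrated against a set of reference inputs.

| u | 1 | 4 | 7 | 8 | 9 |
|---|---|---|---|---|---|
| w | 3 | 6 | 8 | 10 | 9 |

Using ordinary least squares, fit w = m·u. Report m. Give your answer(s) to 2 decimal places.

m = 1.16

Sums needed: Σu·u = 211.
Moment sums: Σu·w = 244.
XᵀX·[m]ᵀ = Xᵀw becomes [[211]]·[m]ᵀ = [244]ᵀ.
Hence m = 244 / 211 ≈ 1.1564.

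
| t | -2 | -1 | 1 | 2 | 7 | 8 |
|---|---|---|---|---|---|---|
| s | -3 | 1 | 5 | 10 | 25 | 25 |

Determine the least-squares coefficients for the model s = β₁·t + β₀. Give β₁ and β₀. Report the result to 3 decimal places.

β₁ = 2.895, β₀ = 3.263

Sums needed: Σt·t = 123, Σt = 15, Σ1 = 6.
For Aᵀs: Σt·s = 405, Σs = 63.
Normal equations: [[123, 15]; [15, 6]]·[β₁, β₀]ᵀ = [405, 63]ᵀ.
Eliminating β₀: 6·(row 1) − 15·(row 2) gives 513·β₁ = 6·405 − 15·63 = 1485, so β₁ = 55/19.
Then β₀ = (63 − 15·(55/19))/6 = 62/19.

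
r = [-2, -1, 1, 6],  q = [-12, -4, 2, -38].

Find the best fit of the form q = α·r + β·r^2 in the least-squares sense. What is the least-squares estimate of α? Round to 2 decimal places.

Forming XᵀX = [[42, 208]; [208, 1314]] and Xᵀq = [-198, -1418]ᵀ gives XᵀX·[α, β]ᵀ = Xᵀq.
Eliminating β: 1314·(row 1) − 208·(row 2) gives 11924·α = 1314·(-198) − 208·(-1418) = 34772, so α = 8693/2981.
Then β = ((-1418) − 208·(8693/2981))/1314 = -4593/2981.

α = 2.92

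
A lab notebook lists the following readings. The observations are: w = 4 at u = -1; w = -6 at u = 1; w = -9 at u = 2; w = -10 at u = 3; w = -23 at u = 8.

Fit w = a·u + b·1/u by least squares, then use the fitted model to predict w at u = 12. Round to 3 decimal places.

ŵ = -34.990

With design matrix M, MᵀM = [[79, 5]; [5, 1369/576]] and Mᵀw = [-242, -497/24]ᵀ.
Determinant 79·(1369/576) − 5² = 93751/576.
a = ((-242)·(1369/576) − 5·(-497/24))/(93751/576) = -271658/93751; b = (79·(-497/24) − 5·(-242))/(93751/576) = -245352/93751.
At u = 12: ŵ = (-271658/93751)·(12) + (-245352/93751)·(1/12) = -3280342/93751.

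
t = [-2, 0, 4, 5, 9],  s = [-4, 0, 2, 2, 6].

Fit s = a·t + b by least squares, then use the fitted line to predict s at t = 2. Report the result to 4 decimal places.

ŝ = 0.2246

Compute the Gram sums: Σt·t = 126, Σt = 16, Σ1 = 5.
And Σt·s = 80, Σs = 6.
So AᵀA·[a, b]ᵀ = Aᵀs: [[126, 16]; [16, 5]]·[a, b]ᵀ = [80, 6]ᵀ.
Δ = 126·5 − 16² = 374.
a = (80·5 − 16·6)/374 = 152/187; b = (126·6 − 16·80)/374 = -262/187.
At t = 2: ŝ = (152/187)·(2) + (-262/187)·(1) = 42/187.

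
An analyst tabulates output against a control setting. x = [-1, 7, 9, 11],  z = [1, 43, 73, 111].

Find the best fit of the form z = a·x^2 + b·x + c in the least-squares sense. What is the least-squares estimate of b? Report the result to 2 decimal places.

b = -0.63

With design matrix A, AᵀA = [[23604, 2402, 252]; [2402, 252, 26]; [252, 26, 4]] and Aᵀz = [21452, 2178, 228]ᵀ.
Row-reducing yields a = 3535/3608, b = -571/902, c = -2203/3608.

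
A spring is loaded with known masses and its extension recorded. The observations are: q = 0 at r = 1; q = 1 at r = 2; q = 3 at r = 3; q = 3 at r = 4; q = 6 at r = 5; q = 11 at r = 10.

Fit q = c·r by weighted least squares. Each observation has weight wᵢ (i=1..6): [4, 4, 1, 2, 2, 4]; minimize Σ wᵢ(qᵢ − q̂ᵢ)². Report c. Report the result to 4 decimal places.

c = 1.0587

Sums needed: Σwᵢ·r·r = 511.
For MᵀWq: Σwᵢ·r·q = 541.
Normal equations: [[511]]·[c]ᵀ = [541]ᵀ.
c = 541/511 = 1.05871.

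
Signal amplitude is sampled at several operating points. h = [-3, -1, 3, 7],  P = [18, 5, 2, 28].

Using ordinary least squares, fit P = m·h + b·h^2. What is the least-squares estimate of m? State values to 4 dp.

m = -2.8898

Compute the Gram sums: Σh·h = 68, Σh·h^2 = 342, Σh^2·h^2 = 2564.
Moment sums: Σh·P = 143, Σh^2·P = 1557.
XᵀX·[m, b]ᵀ = XᵀP becomes [[68, 342]; [342, 2564]]·[m, b]ᵀ = [143, 1557]ᵀ.
det = 68·2564 − 342² = 57388.
m = (143·2564 − 342·1557)/57388 = -82921/28694; b = (68·1557 − 342·143)/57388 = 28485/28694.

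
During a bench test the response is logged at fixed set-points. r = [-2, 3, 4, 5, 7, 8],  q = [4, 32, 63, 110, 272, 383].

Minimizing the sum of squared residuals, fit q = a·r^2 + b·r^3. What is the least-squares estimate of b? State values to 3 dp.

Setting ∂/∂a … = 0 gives: 7475·a + 53935·b = 41902;  53935·a + 400307·b = 308006.
(Σr^2·r^2 = 7475, Σr^2·r^3 = 53935, Σr^3·r^3 = 400307, Σr^2·q = 41902, Σr^3·q = 308006.)
Δ = 7475·400307 − 53935² = 83310600.
a = (41902·400307 − 53935·308006)/83310600 = 6723346/3471275; b = (7475·308006 − 53935·41902)/83310600 = 15348/30185.

b = 0.508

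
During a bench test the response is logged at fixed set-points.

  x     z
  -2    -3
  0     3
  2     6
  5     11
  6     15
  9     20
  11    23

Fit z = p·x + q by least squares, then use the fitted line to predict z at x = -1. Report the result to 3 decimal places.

With design matrix A, AᵀA = [[271, 31]; [31, 7]] and Aᵀz = [596, 75]ᵀ.
Eliminating q: 7·(row 1) − 31·(row 2) gives 936·p = 7·596 − 31·75 = 1847, so p = 1847/936.
Then q = (75 − 31·(1847/936))/7 = 1849/936.
At x = -1: ẑ = (1847/936)·(-1) + (1849/936)·(1) = 1/468.

ẑ = 0.002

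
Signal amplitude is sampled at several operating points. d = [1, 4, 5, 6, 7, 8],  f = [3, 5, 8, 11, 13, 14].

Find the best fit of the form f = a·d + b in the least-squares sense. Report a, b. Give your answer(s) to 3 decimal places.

Entries of XᵀX: Σd·d = 191, Σd = 31, Σ1 = 6.
And Σd·f = 332, Σf = 54.
Normal equations: [[191, 31]; [31, 6]]·[a, b]ᵀ = [332, 54]ᵀ.
Eliminating b: 6·(row 1) − 31·(row 2) gives 185·a = 6·332 − 31·54 = 318, so a = 318/185.
Then b = (54 − 31·(318/185))/6 = 22/185.

a = 1.719, b = 0.119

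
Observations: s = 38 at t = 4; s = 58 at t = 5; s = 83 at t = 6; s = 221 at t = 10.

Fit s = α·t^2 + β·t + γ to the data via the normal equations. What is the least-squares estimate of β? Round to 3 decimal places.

β = 2.323

The normal equations are: 12177·α + 1405·β + 177·γ = 27146;  1405·α + 177·β + 25·γ = 3150;  177·α + 25·β + 4·γ = 400.
Inverting the 3×3 Gram matrix, [α, β, γ]ᵀ = [1817/902, 2095/902, -1648/451]ᵀ.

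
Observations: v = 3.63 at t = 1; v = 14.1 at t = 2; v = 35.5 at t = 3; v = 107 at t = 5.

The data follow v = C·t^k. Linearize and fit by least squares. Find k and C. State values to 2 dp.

With ln vᵢ as the transformed response and ln tᵢ as the regressor:
Σln t = 3.4012, Σ(ln t)² = 4.2777, Σln v = 12.1778, Σln t·ln v = 13.2763.
Normal system: [[4.2777, 3.4012]; [3.4012, 4]]·[k, ln C]ᵀ = [13.2763, 12.1778]ᵀ.
Slope k = (n·Σln t·ln v − Σln t·Σln v)/(n·Σ(ln t)² − (Σln t)²) = (4·13.2763 − 3.4012·12.1778)/5.5426 = 2.10846; ln C = (Σln v − k·Σln t)/n = 1.25162, so C = exp(1.25162) = 3.49600.

k = 2.11, C = 3.50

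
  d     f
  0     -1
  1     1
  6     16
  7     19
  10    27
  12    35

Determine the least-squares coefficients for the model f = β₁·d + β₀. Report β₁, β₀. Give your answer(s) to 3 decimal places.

β₁ = 2.965, β₀ = -1.623

Compute the Gram sums: Σd·d = 330, Σd = 36, Σ1 = 6.
Right-hand side: Σd·f = 920, Σf = 97.
So XᵀX·[β₁, β₀]ᵀ = Xᵀf: [[330, 36]; [36, 6]]·[β₁, β₀]ᵀ = [920, 97]ᵀ.
Eliminating β₀: 6·(row 1) − 36·(row 2) gives 684·β₁ = 6·920 − 36·97 = 2028, so β₁ = 169/57.
Then β₀ = (97 − 36·(169/57))/6 = -185/114.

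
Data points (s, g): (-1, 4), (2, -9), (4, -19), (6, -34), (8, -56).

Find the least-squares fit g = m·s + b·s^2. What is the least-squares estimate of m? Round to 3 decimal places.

m = -2.947

Sums needed: Σs·s = 121, Σs·s^2 = 799, Σs^2·s^2 = 5665.
Moment sums: Σs·g = -750, Σs^2·g = -5144.
det = 121·5665 − 799² = 47064.
m = ((-750)·5665 − 799·(-5144))/47064 = -69347/23532; b = (121·(-5144) − 799·(-750))/47064 = -11587/23532.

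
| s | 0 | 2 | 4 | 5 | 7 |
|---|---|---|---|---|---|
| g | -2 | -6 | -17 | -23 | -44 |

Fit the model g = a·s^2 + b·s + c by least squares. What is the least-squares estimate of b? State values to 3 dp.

Compute the Gram sums: Σs^2·s^2 = 3298, Σs^2·s = 540, Σs^2 = 94, Σs·s = 94, Σs = 18, Σ1 = 5.
Moment sums: Σs^2·g = -3027, Σs·g = -503, Σg = -92.
MᵀM·[a, b, c]ᵀ = Mᵀg becomes [[3298, 540, 94]; [540, 94, 18]; [94, 18, 5]]·[a, b, c]ᵀ = [-3027, -503, -92]ᵀ.
Solving the 3×3 system (Gaussian elimination) gives a = -8123/10142, b = -3589/10142, c = -10490/5071.

b = -0.354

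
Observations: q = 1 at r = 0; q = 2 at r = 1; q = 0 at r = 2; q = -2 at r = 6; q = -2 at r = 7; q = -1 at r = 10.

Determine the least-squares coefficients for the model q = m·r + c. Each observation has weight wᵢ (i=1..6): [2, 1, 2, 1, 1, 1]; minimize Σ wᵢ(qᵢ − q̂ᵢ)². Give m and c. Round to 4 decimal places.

m = -0.3177, c = 0.9870

Entries of XᵀWX: Σwᵢ·r·r = 194, Σwᵢ·r = 28, Σwᵢ·1 = 8.
Right-hand side: Σwᵢ·r·q = -34, Σwᵢ·q = -1.
So XᵀWX·[m, c]ᵀ = XᵀWq: [[194, 28]; [28, 8]]·[m, c]ᵀ = [-34, -1]ᵀ.
Determinant 194·8 − 28² = 768.
m = ((-34)·8 − 28·(-1))/768 = -61/192; c = (194·(-1) − 28·(-34))/768 = 379/384.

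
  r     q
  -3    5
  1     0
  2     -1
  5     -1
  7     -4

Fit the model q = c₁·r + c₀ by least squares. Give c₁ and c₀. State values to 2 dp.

Sums needed: Σr·r = 88, Σr = 12, Σ1 = 5.
For Mᵀq: Σr·q = -50, Σq = -1.
Eliminating c₀: 5·(row 1) − 12·(row 2) gives 296·c₁ = 5·(-50) − 12·(-1) = -238, so c₁ = -119/148.
Then c₀ = ((-1) − 12·(-119/148))/5 = 64/37.

c₁ = -0.80, c₀ = 1.73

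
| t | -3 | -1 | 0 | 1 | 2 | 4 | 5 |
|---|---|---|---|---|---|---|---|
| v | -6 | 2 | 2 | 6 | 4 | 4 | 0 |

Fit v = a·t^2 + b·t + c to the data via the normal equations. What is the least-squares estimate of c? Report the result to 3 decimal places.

From the data, Σt^2·t^2 = 980, Σt^2·t = 170, Σt^2 = 56, Σt·t = 56, Σt = 8, Σ1 = 7.
Moment sums: Σt^2·v = 34, Σt·v = 46, Σv = 12.
Row-reducing yields a = -3691/7987, b = 1979/1141, c = 27388/7987.

c = 3.429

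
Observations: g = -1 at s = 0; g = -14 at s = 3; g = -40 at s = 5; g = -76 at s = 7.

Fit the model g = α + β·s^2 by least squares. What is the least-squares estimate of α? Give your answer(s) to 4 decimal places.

α = -0.8065

With design matrix A, AᵀA = [[4, 83]; [83, 3107]] and Aᵀg = [-131, -4850]ᵀ.
Eliminating β: 3107·(row 1) − 83·(row 2) gives 5539·α = 3107·(-131) − 83·(-4850) = -4467, so α = -4467/5539.
Then β = ((-4850) − 83·(-4467/5539))/3107 = -8527/5539.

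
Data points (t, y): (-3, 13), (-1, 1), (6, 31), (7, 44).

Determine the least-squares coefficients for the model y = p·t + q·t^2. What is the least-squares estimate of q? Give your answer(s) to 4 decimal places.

q = 1.0510

Compute the Gram sums: Σt·t = 95, Σt·t^2 = 531, Σt^2·t^2 = 3779.
For Xᵀy: Σt·y = 454, Σt^2·y = 3390.
Normal equations: [[95, 531]; [531, 3779]]·[p, q]ᵀ = [454, 3390]ᵀ.
Determinant 95·3779 − 531² = 77044.
p = (454·3779 − 531·3390)/77044 = -21106/19261; q = (95·3390 − 531·454)/77044 = 20244/19261.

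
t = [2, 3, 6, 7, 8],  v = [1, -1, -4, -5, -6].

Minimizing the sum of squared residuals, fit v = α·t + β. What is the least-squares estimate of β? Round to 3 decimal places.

Forming XᵀX = [[162, 26]; [26, 5]] and Xᵀv = [-108, -15]ᵀ gives XᵀX·[α, β]ᵀ = Xᵀv.
det = 162·5 − 26² = 134.
α = ((-108)·5 − 26·(-15))/134 = -75/67; β = (162·(-15) − 26·(-108))/134 = 189/67.

β = 2.821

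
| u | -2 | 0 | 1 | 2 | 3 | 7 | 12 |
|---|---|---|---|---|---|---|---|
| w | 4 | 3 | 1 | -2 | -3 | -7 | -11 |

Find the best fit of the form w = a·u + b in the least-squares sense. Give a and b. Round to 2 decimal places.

a = -1.12, b = 1.54

Setting ∂/∂a … = 0 gives: 211·a + 23·b = -201;  23·a + 7·b = -15.
(Σu·u = 211, Σu = 23, Σ1 = 7, Σu·w = -201, Σw = -15.)
Δ = 211·7 − 23² = 948.
a = ((-201)·7 − 23·(-15))/948 = -177/158; b = (211·(-15) − 23·(-201))/948 = 243/158.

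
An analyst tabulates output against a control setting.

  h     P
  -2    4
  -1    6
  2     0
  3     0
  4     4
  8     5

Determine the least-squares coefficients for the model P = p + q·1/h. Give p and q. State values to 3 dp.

Setting ∂/∂p … = 0 gives: 6·p + (-7/24)·q = 19;  (-7/24)·p + (973/576)·q = -51/8.
(Σ1 = 6, Σ1/h = -7/24, Σ1/h·1/h = 973/576, ΣP = 19, Σ1/h·P = -51/8.)
det = 6·(973/576) − (-7/24)² = 5789/576.
p = (19·(973/576) − (-7/24)·(-51/8))/(5789/576) = 2488/827; q = (6·(-51/8) − (-7/24)·19)/(5789/576) = -18840/5789.

p = 3.008, q = -3.254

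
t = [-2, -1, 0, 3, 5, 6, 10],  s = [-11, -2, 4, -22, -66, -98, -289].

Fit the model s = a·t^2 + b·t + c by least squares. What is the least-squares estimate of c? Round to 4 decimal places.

From the data, Σt^2·t^2 = 12019, Σt^2·t = 1359, Σt^2 = 175, Σt·t = 175, Σt = 21, Σ1 = 7.
Moment sums: Σt^2·s = -34322, Σt·s = -3850, Σs = -484.
XᵀX·[a, b, c]ᵀ = Xᵀs becomes [[12019, 1359, 175]; [1359, 175, 21]; [175, 21, 7]]·[a, b, c]ᵀ = [-34322, -3850, -484]ᵀ.
Inverting the 3×3 Gram matrix, [a, b, c]ᵀ = [-122233/40143, 16903/13381, 896674/281001]ᵀ.

c = 3.1910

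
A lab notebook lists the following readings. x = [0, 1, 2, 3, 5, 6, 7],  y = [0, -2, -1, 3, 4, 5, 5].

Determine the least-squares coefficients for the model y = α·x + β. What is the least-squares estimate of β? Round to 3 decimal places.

Sums needed: Σx·x = 124, Σx = 24, Σ1 = 7.
For Aᵀy: Σx·y = 90, Σy = 14.
AᵀA·[α, β]ᵀ = Aᵀy becomes [[124, 24]; [24, 7]]·[α, β]ᵀ = [90, 14]ᵀ.
Determinant 124·7 − 24² = 292.
α = (90·7 − 24·14)/292 = 147/146; β = (124·14 − 24·90)/292 = -106/73.

β = -1.452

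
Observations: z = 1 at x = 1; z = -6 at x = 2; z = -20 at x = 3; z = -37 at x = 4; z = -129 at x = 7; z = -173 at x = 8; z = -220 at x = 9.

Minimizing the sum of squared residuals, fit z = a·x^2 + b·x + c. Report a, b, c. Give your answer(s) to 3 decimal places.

a = -2.958, b = 1.928, c = 1.860

Entries of MᵀM: Σx^2·x^2 = 13412, Σx^2·x = 1684, Σx^2 = 224, Σx·x = 224, Σx = 34, Σ1 = 7.
Right-hand side: Σx^2·z = -36008, Σx·z = -4486, Σz = -584.
Normal equations: [[13412, 1684, 224]; [1684, 224, 34]; [224, 34, 7]]·[a, b, c]ᵀ = [-36008, -4486, -584]ᵀ.
Row-reducing yields a = -10601/3584, b = 987/512, c = 3333/1792.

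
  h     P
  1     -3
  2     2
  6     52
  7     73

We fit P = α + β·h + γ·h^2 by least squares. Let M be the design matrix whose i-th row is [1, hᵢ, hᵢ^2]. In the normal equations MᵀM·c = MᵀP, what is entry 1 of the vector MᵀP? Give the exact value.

124

Entry 1 ↔ basis 1, so (MᵀP)_{1} = Σᵢ Pᵢ = (1)·(-3) + (1)·(2) + (1)·(52) + (1)·(73) = 124.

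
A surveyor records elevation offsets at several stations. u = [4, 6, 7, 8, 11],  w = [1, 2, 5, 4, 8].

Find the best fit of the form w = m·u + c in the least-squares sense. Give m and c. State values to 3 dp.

Compute the Gram sums: Σu·u = 286, Σu = 36, Σ1 = 5.
For Aᵀw: Σu·w = 171, Σw = 20.
Normal equations: [[286, 36]; [36, 5]]·[m, c]ᵀ = [171, 20]ᵀ.
Δ = 286·5 − 36² = 134.
m = (171·5 − 36·20)/134 = 135/134; c = (286·20 − 36·171)/134 = -218/67.

m = 1.007, c = -3.254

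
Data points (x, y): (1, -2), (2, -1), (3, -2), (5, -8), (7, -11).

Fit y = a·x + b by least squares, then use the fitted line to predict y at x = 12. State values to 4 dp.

With design matrix A, AᵀA = [[88, 18]; [18, 5]] and Aᵀy = [-127, -24]ᵀ.
Determinant 88·5 − 18² = 116.
a = ((-127)·5 − 18·(-24))/116 = -7/4; b = (88·(-24) − 18·(-127))/116 = 3/2.
At x = 12: ŷ = (-7/4)·(12) + (3/2)·(1) = -39/2.

ŷ = -19.5000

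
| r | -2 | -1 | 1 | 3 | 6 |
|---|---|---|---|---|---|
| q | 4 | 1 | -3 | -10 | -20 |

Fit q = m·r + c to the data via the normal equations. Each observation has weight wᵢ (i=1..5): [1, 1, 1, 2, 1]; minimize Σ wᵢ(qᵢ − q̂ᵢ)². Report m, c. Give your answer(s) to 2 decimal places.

m = -2.97, c = -1.38

Sums needed: Σwᵢ·r·r = 60, Σwᵢ·r = 10, Σwᵢ·1 = 6.
Right-hand side: Σwᵢ·r·q = -192, Σwᵢ·q = -38.
Determinant 60·6 − 10² = 260.
m = ((-192)·6 − 10·(-38))/260 = -193/65; c = (60·(-38) − 10·(-192))/260 = -18/13.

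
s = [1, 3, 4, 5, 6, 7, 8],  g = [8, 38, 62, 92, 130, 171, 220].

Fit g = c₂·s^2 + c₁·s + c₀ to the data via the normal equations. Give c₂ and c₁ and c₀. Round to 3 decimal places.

From the data, Σs^2·s^2 = 8756, Σs^2·s = 1288, Σs^2 = 200, Σs·s = 200, Σs = 34, Σ1 = 7.
And Σs^2·g = 30781, Σs·g = 4567, Σg = 721.
Normal equations: [[8756, 1288, 200]; [1288, 200, 34]; [200, 34, 7]]·[c₂, c₁, c₀]ᵀ = [30781, 4567, 721]ᵀ.
Solving the 3×3 system (Gaussian elimination) gives c₂ = 403/132, c₁ = 373/132, c₀ = 45/22.

c₂ = 3.053, c₁ = 2.826, c₀ = 2.045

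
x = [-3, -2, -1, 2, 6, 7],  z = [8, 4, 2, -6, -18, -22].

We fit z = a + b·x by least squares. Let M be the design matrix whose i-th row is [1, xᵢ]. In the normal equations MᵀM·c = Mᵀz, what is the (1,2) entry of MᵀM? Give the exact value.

Row 1 ↔ basis 1, column 2 ↔ basis x, so (MᵀM)_{1,2} = Σᵢ x = (1)·(-3) + (1)·(-2) + (1)·(-1) + (1)·(2) + (1)·(6) + (1)·(7) = 9.

9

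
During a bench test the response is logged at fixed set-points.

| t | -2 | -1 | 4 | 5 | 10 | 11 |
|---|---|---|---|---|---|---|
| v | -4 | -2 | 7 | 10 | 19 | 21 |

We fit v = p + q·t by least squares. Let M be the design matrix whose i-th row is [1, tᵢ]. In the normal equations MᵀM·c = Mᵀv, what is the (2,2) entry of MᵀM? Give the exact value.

267

Row 2 ↔ basis t, column 2 ↔ basis t, so (MᵀM)_{2,2} = Σᵢ (t)·(t) = (-2)·(-2) + (-1)·(-1) + (4)·(4) + (5)·(5) + (10)·(10) + (11)·(11) = 267.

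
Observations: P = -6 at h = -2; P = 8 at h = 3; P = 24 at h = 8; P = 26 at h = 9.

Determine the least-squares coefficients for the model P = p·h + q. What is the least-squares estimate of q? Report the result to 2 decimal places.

q = -0.32

Compute the Gram sums: Σh·h = 158, Σh = 18, Σ1 = 4.
For MᵀP: Σh·P = 462, ΣP = 52.
So MᵀM·[p, q]ᵀ = MᵀP: [[158, 18]; [18, 4]]·[p, q]ᵀ = [462, 52]ᵀ.
Determinant 158·4 − 18² = 308.
p = (462·4 − 18·52)/308 = 228/77; q = (158·52 − 18·462)/308 = -25/77.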